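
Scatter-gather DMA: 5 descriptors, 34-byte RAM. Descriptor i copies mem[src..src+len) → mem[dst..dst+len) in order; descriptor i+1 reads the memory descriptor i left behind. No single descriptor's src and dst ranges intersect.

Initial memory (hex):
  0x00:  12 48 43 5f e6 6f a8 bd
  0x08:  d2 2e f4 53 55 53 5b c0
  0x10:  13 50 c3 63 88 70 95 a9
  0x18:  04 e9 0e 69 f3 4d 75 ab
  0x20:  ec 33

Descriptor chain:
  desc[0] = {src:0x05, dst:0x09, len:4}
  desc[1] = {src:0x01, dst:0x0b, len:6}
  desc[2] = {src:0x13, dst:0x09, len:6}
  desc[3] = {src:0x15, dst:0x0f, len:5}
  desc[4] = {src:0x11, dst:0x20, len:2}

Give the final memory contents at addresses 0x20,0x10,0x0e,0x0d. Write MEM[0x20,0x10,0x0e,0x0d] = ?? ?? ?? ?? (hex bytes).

[0] 0x05->0x09 len=4 : 6f a8 bd d2
[1] 0x01->0x0b len=6 : 48 43 5f e6 6f a8
[2] 0x13->0x09 len=6 : 63 88 70 95 a9 04
[3] 0x15->0x0f len=5 : 70 95 a9 04 e9
[4] 0x11->0x20 len=2 : a9 04
query mem[0x20]=0xa9, mem[0x10]=0x95, mem[0x0e]=0x04, mem[0x0d]=0xa9

MEM[0x20,0x10,0x0e,0x0d] = a9 95 04 a9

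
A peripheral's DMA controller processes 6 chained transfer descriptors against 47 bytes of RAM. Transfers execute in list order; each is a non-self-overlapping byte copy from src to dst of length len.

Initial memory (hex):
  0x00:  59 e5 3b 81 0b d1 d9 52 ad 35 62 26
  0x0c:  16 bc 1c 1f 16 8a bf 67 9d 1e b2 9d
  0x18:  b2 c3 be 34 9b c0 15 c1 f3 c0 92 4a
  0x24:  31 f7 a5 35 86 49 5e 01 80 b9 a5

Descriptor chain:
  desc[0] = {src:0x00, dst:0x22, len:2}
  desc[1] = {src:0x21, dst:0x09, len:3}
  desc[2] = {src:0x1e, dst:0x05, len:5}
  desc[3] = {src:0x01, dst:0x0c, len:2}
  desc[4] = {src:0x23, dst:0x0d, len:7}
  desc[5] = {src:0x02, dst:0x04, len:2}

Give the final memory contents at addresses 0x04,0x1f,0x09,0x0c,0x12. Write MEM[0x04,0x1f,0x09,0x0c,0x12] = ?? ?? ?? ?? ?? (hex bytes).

MEM[0x04,0x1f,0x09,0x0c,0x12] = 3b c1 59 e5 86

[0] 0x00->0x22 len=2 : 59 e5
[1] 0x21->0x09 len=3 : c0 59 e5
[2] 0x1e->0x05 len=5 : 15 c1 f3 c0 59
[3] 0x01->0x0c len=2 : e5 3b
[4] 0x23->0x0d len=7 : e5 31 f7 a5 35 86 49
[5] 0x02->0x04 len=2 : 3b 81
query mem[0x04]=0x3b, mem[0x1f]=0xc1, mem[0x09]=0x59, mem[0x0c]=0xe5, mem[0x12]=0x86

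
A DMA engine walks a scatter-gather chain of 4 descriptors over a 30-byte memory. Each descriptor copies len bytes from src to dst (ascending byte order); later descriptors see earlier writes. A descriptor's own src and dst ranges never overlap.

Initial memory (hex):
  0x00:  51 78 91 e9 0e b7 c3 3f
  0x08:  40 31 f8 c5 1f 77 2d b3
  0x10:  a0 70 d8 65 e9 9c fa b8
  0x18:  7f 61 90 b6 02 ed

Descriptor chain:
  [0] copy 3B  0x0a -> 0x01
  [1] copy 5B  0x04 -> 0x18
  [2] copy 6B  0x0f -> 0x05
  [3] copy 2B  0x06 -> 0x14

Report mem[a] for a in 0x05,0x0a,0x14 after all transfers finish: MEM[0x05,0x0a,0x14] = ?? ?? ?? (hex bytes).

MEM[0x05,0x0a,0x14] = b3 e9 a0

#0 dst[0x01+3] := {0xf8,0xc5,0x1f}
#1 dst[0x18+5] := {0x0e,0xb7,0xc3,0x3f,0x40}
#2 dst[0x05+6] := {0xb3,0xa0,0x70,0xd8,0x65,0xe9}
#3 dst[0x14+2] := {0xa0,0x70}
query mem[0x05]=0xb3, mem[0x0a]=0xe9, mem[0x14]=0xa0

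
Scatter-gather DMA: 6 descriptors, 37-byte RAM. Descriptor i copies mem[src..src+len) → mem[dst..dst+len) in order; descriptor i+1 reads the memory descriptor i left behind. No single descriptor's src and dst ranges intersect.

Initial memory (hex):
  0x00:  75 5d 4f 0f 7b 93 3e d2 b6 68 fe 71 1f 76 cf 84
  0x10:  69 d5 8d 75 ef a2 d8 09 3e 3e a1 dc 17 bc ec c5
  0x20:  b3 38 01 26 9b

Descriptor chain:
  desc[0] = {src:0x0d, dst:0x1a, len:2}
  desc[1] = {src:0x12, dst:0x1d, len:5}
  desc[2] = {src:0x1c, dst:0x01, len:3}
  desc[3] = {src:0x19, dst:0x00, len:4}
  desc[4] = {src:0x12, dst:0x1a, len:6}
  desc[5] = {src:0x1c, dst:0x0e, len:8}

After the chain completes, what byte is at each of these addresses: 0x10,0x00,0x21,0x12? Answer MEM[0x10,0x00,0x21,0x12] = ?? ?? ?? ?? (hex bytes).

MEM[0x10,0x00,0x21,0x12] = d8 3e d8 a2

[0] 0x0d->0x1a len=2 : 76 cf
[1] 0x12->0x1d len=5 : 8d 75 ef a2 d8
[2] 0x1c->0x01 len=3 : 17 8d 75
[3] 0x19->0x00 len=4 : 3e 76 cf 17
[4] 0x12->0x1a len=6 : 8d 75 ef a2 d8 09
[5] 0x1c->0x0e len=8 : ef a2 d8 09 a2 d8 01 26
query mem[0x10]=0xd8, mem[0x00]=0x3e, mem[0x21]=0xd8, mem[0x12]=0xa2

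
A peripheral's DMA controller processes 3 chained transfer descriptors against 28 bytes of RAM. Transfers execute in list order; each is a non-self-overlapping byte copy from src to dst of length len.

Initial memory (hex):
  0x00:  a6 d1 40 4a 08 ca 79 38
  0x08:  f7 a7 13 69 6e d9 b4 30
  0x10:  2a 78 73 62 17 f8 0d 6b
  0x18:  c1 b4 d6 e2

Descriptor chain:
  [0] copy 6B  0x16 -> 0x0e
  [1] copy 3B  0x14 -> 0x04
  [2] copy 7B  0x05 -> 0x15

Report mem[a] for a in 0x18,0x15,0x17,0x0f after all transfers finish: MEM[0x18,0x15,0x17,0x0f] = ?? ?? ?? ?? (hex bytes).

MEM[0x18,0x15,0x17,0x0f] = f7 f8 38 6b

D0: mem[0x0e..0x13] <- [0d 6b c1 b4 d6 e2]
D1: mem[0x04..0x06] <- [17 f8 0d]
D2: mem[0x15..0x1b] <- [f8 0d 38 f7 a7 13 69]
query mem[0x18]=0xf7, mem[0x15]=0xf8, mem[0x17]=0x38, mem[0x0f]=0x6b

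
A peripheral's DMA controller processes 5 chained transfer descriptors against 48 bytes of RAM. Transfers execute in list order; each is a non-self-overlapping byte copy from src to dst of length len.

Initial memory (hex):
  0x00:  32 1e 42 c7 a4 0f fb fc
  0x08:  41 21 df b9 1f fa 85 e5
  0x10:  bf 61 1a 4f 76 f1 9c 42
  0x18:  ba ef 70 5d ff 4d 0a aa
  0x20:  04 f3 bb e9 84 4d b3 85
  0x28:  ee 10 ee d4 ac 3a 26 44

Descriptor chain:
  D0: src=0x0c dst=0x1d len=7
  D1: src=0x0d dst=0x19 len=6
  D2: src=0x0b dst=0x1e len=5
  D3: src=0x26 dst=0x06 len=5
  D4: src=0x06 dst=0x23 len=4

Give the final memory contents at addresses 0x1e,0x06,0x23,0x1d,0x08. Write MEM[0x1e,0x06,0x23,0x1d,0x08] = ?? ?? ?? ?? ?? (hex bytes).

MEM[0x1e,0x06,0x23,0x1d,0x08] = b9 b3 b3 61 ee

#0 dst[0x1d+7] := {0x1f,0xfa,0x85,0xe5,0xbf,0x61,0x1a}
#1 dst[0x19+6] := {0xfa,0x85,0xe5,0xbf,0x61,0x1a}
#2 dst[0x1e+5] := {0xb9,0x1f,0xfa,0x85,0xe5}
#3 dst[0x06+5] := {0xb3,0x85,0xee,0x10,0xee}
#4 dst[0x23+4] := {0xb3,0x85,0xee,0x10}
query mem[0x1e]=0xb9, mem[0x06]=0xb3, mem[0x23]=0xb3, mem[0x1d]=0x61, mem[0x08]=0xee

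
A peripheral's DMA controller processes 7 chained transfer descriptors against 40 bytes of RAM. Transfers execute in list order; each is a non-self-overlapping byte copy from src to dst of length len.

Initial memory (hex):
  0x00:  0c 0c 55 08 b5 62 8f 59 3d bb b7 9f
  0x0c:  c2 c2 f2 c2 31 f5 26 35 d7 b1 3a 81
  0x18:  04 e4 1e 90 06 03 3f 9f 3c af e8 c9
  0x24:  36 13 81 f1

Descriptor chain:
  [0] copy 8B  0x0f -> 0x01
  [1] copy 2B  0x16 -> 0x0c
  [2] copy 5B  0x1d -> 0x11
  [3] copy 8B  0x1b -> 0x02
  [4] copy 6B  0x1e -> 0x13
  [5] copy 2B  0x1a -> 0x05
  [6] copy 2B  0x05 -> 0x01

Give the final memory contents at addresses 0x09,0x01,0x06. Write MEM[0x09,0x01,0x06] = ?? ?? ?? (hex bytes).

MEM[0x09,0x01,0x06] = e8 1e 90

#0 dst[0x01+8] := {0xc2,0x31,0xf5,0x26,0x35,0xd7,0xb1,0x3a}
#1 dst[0x0c+2] := {0x3a,0x81}
#2 dst[0x11+5] := {0x03,0x3f,0x9f,0x3c,0xaf}
#3 dst[0x02+8] := {0x90,0x06,0x03,0x3f,0x9f,0x3c,0xaf,0xe8}
#4 dst[0x13+6] := {0x3f,0x9f,0x3c,0xaf,0xe8,0xc9}
#5 dst[0x05+2] := {0x1e,0x90}
#6 dst[0x01+2] := {0x1e,0x90}
query mem[0x09]=0xe8, mem[0x01]=0x1e, mem[0x06]=0x90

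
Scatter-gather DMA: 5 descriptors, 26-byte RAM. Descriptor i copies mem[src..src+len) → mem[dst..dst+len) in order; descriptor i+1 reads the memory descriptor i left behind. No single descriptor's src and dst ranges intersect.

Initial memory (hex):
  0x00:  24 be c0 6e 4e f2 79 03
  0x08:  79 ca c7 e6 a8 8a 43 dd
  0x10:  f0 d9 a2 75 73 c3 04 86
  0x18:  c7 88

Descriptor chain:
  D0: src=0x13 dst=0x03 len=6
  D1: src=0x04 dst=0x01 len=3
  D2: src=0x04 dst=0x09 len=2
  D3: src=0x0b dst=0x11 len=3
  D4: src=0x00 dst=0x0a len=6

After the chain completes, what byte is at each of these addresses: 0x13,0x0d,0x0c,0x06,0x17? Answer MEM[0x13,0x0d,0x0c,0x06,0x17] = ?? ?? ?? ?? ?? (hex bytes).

MEM[0x13,0x0d,0x0c,0x06,0x17] = 8a 04 c3 04 86

[0] 0x13->0x03 len=6 : 75 73 c3 04 86 c7
[1] 0x04->0x01 len=3 : 73 c3 04
[2] 0x04->0x09 len=2 : 73 c3
[3] 0x0b->0x11 len=3 : e6 a8 8a
[4] 0x00->0x0a len=6 : 24 73 c3 04 73 c3
query mem[0x13]=0x8a, mem[0x0d]=0x04, mem[0x0c]=0xc3, mem[0x06]=0x04, mem[0x17]=0x86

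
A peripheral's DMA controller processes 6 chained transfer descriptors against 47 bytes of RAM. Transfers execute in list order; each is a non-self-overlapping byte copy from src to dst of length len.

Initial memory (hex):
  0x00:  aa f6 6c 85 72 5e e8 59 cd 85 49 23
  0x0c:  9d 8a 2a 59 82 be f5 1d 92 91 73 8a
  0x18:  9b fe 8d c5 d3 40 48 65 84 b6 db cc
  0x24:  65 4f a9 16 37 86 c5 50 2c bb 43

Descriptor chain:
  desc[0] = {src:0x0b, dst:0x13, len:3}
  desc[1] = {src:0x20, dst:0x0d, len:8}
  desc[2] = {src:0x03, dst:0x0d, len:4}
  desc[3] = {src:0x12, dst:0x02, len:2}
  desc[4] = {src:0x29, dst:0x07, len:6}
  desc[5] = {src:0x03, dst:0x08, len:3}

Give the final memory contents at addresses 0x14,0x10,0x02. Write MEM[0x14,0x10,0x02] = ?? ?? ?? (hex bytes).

MEM[0x14,0x10,0x02] = 16 e8 4f

  after D0: wrote 3B at 0x13 = 239d8a
  after D1: wrote 8B at 0x0d = 84b6dbcc654fa916
  after D2: wrote 4B at 0x0d = 85725ee8
  after D3: wrote 2B at 0x02 = 4fa9
  after D4: wrote 6B at 0x07 = 86c5502cbb43
  after D5: wrote 3B at 0x08 = a9725e
query mem[0x14]=0x16, mem[0x10]=0xe8, mem[0x02]=0x4f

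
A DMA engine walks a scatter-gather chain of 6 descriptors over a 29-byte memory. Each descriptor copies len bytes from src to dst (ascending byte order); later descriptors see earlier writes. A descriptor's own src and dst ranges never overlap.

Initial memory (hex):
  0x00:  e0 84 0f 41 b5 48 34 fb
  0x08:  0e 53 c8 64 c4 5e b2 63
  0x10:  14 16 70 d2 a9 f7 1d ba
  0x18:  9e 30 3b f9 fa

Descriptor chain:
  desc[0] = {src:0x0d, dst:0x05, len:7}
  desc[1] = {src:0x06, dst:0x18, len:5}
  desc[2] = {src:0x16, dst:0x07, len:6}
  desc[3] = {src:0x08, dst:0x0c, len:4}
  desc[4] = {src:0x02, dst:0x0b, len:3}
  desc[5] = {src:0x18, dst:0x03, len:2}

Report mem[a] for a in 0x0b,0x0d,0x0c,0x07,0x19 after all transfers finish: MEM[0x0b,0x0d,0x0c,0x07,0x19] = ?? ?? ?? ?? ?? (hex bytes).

[0] 0x0d->0x05 len=7 : 5e b2 63 14 16 70 d2
[1] 0x06->0x18 len=5 : b2 63 14 16 70
[2] 0x16->0x07 len=6 : 1d ba b2 63 14 16
[3] 0x08->0x0c len=4 : ba b2 63 14
[4] 0x02->0x0b len=3 : 0f 41 b5
[5] 0x18->0x03 len=2 : b2 63
query mem[0x0b]=0x0f, mem[0x0d]=0xb5, mem[0x0c]=0x41, mem[0x07]=0x1d, mem[0x19]=0x63

MEM[0x0b,0x0d,0x0c,0x07,0x19] = 0f b5 41 1d 63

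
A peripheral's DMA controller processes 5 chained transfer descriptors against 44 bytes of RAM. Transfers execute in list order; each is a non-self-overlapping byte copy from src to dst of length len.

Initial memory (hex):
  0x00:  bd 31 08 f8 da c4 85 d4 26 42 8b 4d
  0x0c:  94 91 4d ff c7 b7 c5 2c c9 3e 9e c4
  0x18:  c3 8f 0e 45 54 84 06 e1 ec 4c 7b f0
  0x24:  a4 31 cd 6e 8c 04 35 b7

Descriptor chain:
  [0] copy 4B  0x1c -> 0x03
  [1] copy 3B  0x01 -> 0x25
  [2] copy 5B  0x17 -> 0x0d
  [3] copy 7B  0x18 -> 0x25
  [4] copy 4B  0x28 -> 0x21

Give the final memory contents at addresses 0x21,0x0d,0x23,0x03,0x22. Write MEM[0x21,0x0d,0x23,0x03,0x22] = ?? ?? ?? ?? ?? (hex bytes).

  after D0: wrote 4B at 0x03 = 548406e1
  after D1: wrote 3B at 0x25 = 310854
  after D2: wrote 5B at 0x0d = c4c38f0e45
  after D3: wrote 7B at 0x25 = c38f0e45548406
  after D4: wrote 4B at 0x21 = 45548406
query mem[0x21]=0x45, mem[0x0d]=0xc4, mem[0x23]=0x84, mem[0x03]=0x54, mem[0x22]=0x54

MEM[0x21,0x0d,0x23,0x03,0x22] = 45 c4 84 54 54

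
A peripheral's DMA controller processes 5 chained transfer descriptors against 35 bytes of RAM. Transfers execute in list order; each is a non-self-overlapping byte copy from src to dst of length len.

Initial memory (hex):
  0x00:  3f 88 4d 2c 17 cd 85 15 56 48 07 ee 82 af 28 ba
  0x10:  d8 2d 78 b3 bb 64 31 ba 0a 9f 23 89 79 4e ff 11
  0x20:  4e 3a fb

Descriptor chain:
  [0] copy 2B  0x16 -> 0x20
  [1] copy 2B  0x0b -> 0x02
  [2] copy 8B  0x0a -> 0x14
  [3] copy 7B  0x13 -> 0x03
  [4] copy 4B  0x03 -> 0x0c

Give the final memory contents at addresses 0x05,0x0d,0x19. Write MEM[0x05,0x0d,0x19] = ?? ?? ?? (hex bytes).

D0: mem[0x20..0x21] <- [31 ba]
D1: mem[0x02..0x03] <- [ee 82]
D2: mem[0x14..0x1b] <- [07 ee 82 af 28 ba d8 2d]
D3: mem[0x03..0x09] <- [b3 07 ee 82 af 28 ba]
D4: mem[0x0c..0x0f] <- [b3 07 ee 82]
query mem[0x05]=0xee, mem[0x0d]=0x07, mem[0x19]=0xba

MEM[0x05,0x0d,0x19] = ee 07 ba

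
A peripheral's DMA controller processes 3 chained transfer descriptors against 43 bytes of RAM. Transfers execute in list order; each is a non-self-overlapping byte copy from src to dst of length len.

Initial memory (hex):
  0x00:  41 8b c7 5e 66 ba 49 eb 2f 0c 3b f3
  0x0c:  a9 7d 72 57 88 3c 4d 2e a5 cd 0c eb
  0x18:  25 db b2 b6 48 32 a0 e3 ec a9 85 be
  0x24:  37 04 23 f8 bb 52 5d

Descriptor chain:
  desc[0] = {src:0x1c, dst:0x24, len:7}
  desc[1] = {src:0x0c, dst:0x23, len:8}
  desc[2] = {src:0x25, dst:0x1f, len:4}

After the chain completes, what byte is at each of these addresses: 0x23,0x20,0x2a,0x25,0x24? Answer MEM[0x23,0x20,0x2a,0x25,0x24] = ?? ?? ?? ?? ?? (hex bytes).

MEM[0x23,0x20,0x2a,0x25,0x24] = a9 57 2e 72 7d

#0 dst[0x24+7] := {0x48,0x32,0xa0,0xe3,0xec,0xa9,0x85}
#1 dst[0x23+8] := {0xa9,0x7d,0x72,0x57,0x88,0x3c,0x4d,0x2e}
#2 dst[0x1f+4] := {0x72,0x57,0x88,0x3c}
query mem[0x23]=0xa9, mem[0x20]=0x57, mem[0x2a]=0x2e, mem[0x25]=0x72, mem[0x24]=0x7d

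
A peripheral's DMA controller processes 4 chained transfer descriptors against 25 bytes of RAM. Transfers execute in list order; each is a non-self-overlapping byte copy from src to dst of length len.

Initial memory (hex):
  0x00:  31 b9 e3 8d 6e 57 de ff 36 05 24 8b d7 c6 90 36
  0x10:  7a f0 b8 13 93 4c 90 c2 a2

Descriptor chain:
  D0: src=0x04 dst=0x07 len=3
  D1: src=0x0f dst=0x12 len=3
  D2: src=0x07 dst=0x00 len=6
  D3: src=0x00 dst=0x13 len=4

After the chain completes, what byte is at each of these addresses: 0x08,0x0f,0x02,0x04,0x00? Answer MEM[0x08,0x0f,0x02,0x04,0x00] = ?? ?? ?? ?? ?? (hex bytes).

MEM[0x08,0x0f,0x02,0x04,0x00] = 57 36 de 8b 6e

  after D0: wrote 3B at 0x07 = 6e57de
  after D1: wrote 3B at 0x12 = 367af0
  after D2: wrote 6B at 0x00 = 6e57de248bd7
  after D3: wrote 4B at 0x13 = 6e57de24
query mem[0x08]=0x57, mem[0x0f]=0x36, mem[0x02]=0xde, mem[0x04]=0x8b, mem[0x00]=0x6e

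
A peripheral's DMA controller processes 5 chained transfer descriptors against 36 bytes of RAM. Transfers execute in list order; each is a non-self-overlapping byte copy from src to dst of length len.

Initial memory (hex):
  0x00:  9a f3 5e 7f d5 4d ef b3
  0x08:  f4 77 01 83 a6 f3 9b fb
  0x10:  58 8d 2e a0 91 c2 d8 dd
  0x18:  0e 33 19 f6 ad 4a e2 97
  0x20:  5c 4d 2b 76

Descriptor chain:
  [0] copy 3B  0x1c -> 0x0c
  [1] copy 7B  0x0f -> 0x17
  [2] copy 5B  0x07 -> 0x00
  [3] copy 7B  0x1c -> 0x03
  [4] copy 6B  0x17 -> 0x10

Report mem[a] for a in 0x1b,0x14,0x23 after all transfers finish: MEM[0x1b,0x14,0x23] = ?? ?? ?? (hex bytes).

[0] 0x1c->0x0c len=3 : ad 4a e2
[1] 0x0f->0x17 len=7 : fb 58 8d 2e a0 91 c2
[2] 0x07->0x00 len=5 : b3 f4 77 01 83
[3] 0x1c->0x03 len=7 : 91 c2 e2 97 5c 4d 2b
[4] 0x17->0x10 len=6 : fb 58 8d 2e a0 91
query mem[0x1b]=0xa0, mem[0x14]=0xa0, mem[0x23]=0x76

MEM[0x1b,0x14,0x23] = a0 a0 76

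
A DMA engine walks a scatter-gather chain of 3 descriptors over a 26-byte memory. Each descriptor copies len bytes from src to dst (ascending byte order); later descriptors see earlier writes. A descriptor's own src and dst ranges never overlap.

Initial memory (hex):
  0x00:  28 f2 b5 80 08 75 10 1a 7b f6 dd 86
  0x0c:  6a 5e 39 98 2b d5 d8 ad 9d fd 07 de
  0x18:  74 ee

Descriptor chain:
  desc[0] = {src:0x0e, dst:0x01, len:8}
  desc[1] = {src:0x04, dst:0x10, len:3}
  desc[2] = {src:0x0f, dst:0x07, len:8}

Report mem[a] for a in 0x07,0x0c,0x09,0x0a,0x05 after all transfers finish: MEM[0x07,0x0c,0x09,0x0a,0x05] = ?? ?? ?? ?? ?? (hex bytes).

[0] 0x0e->0x01 len=8 : 39 98 2b d5 d8 ad 9d fd
[1] 0x04->0x10 len=3 : d5 d8 ad
[2] 0x0f->0x07 len=8 : 98 d5 d8 ad ad 9d fd 07
query mem[0x07]=0x98, mem[0x0c]=0x9d, mem[0x09]=0xd8, mem[0x0a]=0xad, mem[0x05]=0xd8

MEM[0x07,0x0c,0x09,0x0a,0x05] = 98 9d d8 ad d8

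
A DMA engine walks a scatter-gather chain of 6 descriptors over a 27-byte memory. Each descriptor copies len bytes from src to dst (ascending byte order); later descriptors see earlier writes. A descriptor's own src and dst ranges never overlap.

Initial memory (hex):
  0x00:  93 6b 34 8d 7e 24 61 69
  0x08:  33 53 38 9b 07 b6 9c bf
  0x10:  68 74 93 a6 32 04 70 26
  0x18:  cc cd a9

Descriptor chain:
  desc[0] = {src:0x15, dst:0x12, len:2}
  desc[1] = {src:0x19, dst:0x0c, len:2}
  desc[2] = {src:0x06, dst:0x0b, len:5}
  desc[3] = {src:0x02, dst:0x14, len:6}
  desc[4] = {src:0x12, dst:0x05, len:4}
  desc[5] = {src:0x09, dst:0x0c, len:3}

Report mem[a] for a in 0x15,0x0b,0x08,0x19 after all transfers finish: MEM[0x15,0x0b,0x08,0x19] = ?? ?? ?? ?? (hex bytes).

MEM[0x15,0x0b,0x08,0x19] = 8d 61 8d 69

  after D0: wrote 2B at 0x12 = 0470
  after D1: wrote 2B at 0x0c = cda9
  after D2: wrote 5B at 0x0b = 6169335338
  after D3: wrote 6B at 0x14 = 348d7e246169
  after D4: wrote 4B at 0x05 = 0470348d
  after D5: wrote 3B at 0x0c = 533861
query mem[0x15]=0x8d, mem[0x0b]=0x61, mem[0x08]=0x8d, mem[0x19]=0x69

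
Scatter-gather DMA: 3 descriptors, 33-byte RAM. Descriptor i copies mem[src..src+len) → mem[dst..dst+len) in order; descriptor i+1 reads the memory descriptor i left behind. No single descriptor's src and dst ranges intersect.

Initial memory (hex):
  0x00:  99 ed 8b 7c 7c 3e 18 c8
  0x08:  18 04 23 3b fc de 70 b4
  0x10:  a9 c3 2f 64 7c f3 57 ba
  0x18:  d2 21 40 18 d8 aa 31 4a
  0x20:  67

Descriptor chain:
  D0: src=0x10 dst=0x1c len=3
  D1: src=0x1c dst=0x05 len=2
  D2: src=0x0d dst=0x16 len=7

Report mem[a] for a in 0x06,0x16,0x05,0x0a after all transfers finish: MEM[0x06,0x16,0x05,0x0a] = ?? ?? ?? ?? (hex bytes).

#0 dst[0x1c+3] := {0xa9,0xc3,0x2f}
#1 dst[0x05+2] := {0xa9,0xc3}
#2 dst[0x16+7] := {0xde,0x70,0xb4,0xa9,0xc3,0x2f,0x64}
query mem[0x06]=0xc3, mem[0x16]=0xde, mem[0x05]=0xa9, mem[0x0a]=0x23

MEM[0x06,0x16,0x05,0x0a] = c3 de a9 23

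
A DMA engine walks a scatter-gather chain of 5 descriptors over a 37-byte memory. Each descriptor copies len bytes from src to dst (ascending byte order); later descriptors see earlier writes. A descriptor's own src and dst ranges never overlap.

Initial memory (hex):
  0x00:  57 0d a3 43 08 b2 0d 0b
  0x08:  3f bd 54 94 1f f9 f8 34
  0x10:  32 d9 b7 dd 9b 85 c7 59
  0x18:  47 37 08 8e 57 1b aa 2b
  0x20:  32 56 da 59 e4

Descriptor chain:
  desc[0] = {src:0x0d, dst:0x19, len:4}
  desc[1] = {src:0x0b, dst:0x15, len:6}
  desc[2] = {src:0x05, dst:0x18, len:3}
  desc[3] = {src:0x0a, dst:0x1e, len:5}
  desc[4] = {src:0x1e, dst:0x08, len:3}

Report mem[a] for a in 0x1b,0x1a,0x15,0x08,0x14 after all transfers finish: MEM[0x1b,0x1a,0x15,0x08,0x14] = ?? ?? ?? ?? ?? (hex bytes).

MEM[0x1b,0x1a,0x15,0x08,0x14] = 34 0b 94 54 9b

  after D0: wrote 4B at 0x19 = f9f83432
  after D1: wrote 6B at 0x15 = 941ff9f83432
  after D2: wrote 3B at 0x18 = b20d0b
  after D3: wrote 5B at 0x1e = 54941ff9f8
  after D4: wrote 3B at 0x08 = 54941f
query mem[0x1b]=0x34, mem[0x1a]=0x0b, mem[0x15]=0x94, mem[0x08]=0x54, mem[0x14]=0x9b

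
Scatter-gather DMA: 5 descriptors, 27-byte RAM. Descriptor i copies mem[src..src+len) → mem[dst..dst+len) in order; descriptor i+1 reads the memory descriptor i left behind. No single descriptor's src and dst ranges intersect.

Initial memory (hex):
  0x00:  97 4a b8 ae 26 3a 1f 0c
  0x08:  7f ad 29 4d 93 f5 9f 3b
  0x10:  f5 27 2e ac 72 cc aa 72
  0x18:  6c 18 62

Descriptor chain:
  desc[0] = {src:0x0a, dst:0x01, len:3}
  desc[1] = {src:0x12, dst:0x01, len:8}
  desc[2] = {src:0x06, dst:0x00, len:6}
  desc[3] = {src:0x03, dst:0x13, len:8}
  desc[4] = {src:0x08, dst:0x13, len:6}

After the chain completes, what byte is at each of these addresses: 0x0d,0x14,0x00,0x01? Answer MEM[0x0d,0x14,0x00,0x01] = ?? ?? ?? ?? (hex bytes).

MEM[0x0d,0x14,0x00,0x01] = f5 ad 72 6c

  after D0: wrote 3B at 0x01 = 294d93
  after D1: wrote 8B at 0x01 = 2eac72ccaa726c18
  after D2: wrote 6B at 0x00 = 726c18ad294d
  after D3: wrote 8B at 0x13 = ad294d726c18ad29
  after D4: wrote 6B at 0x13 = 18ad294d93f5
query mem[0x0d]=0xf5, mem[0x14]=0xad, mem[0x00]=0x72, mem[0x01]=0x6c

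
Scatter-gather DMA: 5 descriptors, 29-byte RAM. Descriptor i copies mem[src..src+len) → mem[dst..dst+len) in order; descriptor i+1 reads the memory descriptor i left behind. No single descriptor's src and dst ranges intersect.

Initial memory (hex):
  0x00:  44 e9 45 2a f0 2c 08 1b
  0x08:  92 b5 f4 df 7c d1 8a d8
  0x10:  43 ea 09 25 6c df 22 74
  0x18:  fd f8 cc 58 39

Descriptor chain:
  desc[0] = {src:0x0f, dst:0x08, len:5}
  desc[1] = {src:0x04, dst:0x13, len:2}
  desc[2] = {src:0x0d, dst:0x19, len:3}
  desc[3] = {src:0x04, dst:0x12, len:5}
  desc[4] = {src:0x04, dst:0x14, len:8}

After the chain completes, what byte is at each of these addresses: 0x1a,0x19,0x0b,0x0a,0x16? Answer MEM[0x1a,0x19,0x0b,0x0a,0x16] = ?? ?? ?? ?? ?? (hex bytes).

[0] 0x0f->0x08 len=5 : d8 43 ea 09 25
[1] 0x04->0x13 len=2 : f0 2c
[2] 0x0d->0x19 len=3 : d1 8a d8
[3] 0x04->0x12 len=5 : f0 2c 08 1b d8
[4] 0x04->0x14 len=8 : f0 2c 08 1b d8 43 ea 09
query mem[0x1a]=0xea, mem[0x19]=0x43, mem[0x0b]=0x09, mem[0x0a]=0xea, mem[0x16]=0x08

MEM[0x1a,0x19,0x0b,0x0a,0x16] = ea 43 09 ea 08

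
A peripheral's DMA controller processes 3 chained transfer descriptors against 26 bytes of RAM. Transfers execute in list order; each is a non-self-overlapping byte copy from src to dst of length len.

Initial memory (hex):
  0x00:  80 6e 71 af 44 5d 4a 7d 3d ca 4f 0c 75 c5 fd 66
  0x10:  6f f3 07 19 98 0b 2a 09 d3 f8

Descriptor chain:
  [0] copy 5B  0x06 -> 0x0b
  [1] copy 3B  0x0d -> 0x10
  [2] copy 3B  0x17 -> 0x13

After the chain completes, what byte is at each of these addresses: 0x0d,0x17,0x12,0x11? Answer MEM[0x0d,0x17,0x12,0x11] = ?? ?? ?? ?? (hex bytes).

  after D0: wrote 5B at 0x0b = 4a7d3dca4f
  after D1: wrote 3B at 0x10 = 3dca4f
  after D2: wrote 3B at 0x13 = 09d3f8
query mem[0x0d]=0x3d, mem[0x17]=0x09, mem[0x12]=0x4f, mem[0x11]=0xca

MEM[0x0d,0x17,0x12,0x11] = 3d 09 4f ca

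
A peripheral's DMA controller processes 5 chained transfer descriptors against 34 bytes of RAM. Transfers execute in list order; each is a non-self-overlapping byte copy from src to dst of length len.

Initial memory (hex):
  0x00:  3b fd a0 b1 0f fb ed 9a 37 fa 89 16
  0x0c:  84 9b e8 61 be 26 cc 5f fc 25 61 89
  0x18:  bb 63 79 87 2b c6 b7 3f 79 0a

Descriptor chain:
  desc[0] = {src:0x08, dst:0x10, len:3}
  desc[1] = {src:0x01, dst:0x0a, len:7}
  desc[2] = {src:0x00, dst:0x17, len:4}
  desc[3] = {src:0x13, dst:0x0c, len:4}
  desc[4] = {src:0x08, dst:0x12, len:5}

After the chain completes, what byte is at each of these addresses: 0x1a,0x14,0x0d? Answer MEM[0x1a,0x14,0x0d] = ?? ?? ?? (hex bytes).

  after D0: wrote 3B at 0x10 = 37fa89
  after D1: wrote 7B at 0x0a = fda0b10ffbed9a
  after D2: wrote 4B at 0x17 = 3bfda0b1
  after D3: wrote 4B at 0x0c = 5ffc2561
  after D4: wrote 5B at 0x12 = 37fafda05f
query mem[0x1a]=0xb1, mem[0x14]=0xfd, mem[0x0d]=0xfc

MEM[0x1a,0x14,0x0d] = b1 fd fc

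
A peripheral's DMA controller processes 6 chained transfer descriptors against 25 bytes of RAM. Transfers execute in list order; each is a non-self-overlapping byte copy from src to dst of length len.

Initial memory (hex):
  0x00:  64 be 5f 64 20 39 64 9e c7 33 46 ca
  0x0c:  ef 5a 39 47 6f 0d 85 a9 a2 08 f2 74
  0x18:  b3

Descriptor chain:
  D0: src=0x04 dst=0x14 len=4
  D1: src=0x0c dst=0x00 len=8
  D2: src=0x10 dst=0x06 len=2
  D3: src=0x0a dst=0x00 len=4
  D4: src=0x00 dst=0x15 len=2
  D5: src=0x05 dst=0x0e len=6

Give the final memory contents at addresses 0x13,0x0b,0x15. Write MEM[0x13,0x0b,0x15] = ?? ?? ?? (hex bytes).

D0: mem[0x14..0x17] <- [20 39 64 9e]
D1: mem[0x00..0x07] <- [ef 5a 39 47 6f 0d 85 a9]
D2: mem[0x06..0x07] <- [6f 0d]
D3: mem[0x00..0x03] <- [46 ca ef 5a]
D4: mem[0x15..0x16] <- [46 ca]
D5: mem[0x0e..0x13] <- [0d 6f 0d c7 33 46]
query mem[0x13]=0x46, mem[0x0b]=0xca, mem[0x15]=0x46

MEM[0x13,0x0b,0x15] = 46 ca 46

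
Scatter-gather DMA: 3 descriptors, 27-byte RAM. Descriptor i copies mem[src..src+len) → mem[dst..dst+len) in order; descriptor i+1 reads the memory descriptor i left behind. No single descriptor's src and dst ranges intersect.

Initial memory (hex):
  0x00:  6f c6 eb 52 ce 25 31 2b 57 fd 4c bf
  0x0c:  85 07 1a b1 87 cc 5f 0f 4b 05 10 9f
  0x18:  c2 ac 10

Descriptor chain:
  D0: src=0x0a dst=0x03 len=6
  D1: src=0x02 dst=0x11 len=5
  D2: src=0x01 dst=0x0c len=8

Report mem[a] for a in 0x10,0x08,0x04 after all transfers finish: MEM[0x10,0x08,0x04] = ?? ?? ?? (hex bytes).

MEM[0x10,0x08,0x04] = 85 b1 bf

D0: mem[0x03..0x08] <- [4c bf 85 07 1a b1]
D1: mem[0x11..0x15] <- [eb 4c bf 85 07]
D2: mem[0x0c..0x13] <- [c6 eb 4c bf 85 07 1a b1]
query mem[0x10]=0x85, mem[0x08]=0xb1, mem[0x04]=0xbf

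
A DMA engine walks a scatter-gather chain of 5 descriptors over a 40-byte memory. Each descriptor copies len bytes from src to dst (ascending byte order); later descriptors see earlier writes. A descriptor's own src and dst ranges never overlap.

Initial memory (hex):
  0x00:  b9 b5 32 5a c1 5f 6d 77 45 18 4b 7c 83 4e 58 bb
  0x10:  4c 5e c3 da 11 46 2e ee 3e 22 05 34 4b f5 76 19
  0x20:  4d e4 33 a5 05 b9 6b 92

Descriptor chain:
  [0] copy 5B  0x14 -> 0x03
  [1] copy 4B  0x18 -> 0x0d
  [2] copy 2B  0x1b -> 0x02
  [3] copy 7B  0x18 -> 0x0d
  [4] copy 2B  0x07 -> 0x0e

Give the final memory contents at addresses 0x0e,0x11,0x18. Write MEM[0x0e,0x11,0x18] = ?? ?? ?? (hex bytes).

MEM[0x0e,0x11,0x18] = 3e 4b 3e

#0 dst[0x03+5] := {0x11,0x46,0x2e,0xee,0x3e}
#1 dst[0x0d+4] := {0x3e,0x22,0x05,0x34}
#2 dst[0x02+2] := {0x34,0x4b}
#3 dst[0x0d+7] := {0x3e,0x22,0x05,0x34,0x4b,0xf5,0x76}
#4 dst[0x0e+2] := {0x3e,0x45}
query mem[0x0e]=0x3e, mem[0x11]=0x4b, mem[0x18]=0x3e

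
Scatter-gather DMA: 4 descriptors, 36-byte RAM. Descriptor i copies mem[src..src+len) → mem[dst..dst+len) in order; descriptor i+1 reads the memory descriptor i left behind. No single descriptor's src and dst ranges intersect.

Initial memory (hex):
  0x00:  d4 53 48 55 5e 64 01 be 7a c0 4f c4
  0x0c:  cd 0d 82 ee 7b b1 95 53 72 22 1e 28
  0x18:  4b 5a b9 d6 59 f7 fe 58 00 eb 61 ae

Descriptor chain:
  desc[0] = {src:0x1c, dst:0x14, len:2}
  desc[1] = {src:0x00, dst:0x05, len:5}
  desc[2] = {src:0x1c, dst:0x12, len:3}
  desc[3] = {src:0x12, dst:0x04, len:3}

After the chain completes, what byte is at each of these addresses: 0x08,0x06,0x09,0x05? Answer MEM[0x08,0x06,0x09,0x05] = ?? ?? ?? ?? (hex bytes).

MEM[0x08,0x06,0x09,0x05] = 55 fe 5e f7

D0: mem[0x14..0x15] <- [59 f7]
D1: mem[0x05..0x09] <- [d4 53 48 55 5e]
D2: mem[0x12..0x14] <- [59 f7 fe]
D3: mem[0x04..0x06] <- [59 f7 fe]
query mem[0x08]=0x55, mem[0x06]=0xfe, mem[0x09]=0x5e, mem[0x05]=0xf7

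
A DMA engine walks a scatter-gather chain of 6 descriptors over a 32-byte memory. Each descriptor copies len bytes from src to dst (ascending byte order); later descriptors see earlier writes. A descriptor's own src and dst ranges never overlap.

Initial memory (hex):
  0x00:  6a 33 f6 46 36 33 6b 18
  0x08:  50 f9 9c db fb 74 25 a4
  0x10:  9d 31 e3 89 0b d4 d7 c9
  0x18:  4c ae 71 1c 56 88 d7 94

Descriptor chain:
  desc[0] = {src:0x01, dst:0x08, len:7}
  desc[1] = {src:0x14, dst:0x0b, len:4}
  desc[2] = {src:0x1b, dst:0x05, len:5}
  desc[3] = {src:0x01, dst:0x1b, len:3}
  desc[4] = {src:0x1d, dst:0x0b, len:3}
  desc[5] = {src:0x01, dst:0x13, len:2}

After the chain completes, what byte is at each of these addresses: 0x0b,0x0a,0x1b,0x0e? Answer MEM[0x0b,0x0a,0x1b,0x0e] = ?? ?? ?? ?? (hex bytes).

MEM[0x0b,0x0a,0x1b,0x0e] = 46 46 33 c9

[0] 0x01->0x08 len=7 : 33 f6 46 36 33 6b 18
[1] 0x14->0x0b len=4 : 0b d4 d7 c9
[2] 0x1b->0x05 len=5 : 1c 56 88 d7 94
[3] 0x01->0x1b len=3 : 33 f6 46
[4] 0x1d->0x0b len=3 : 46 d7 94
[5] 0x01->0x13 len=2 : 33 f6
query mem[0x0b]=0x46, mem[0x0a]=0x46, mem[0x1b]=0x33, mem[0x0e]=0xc9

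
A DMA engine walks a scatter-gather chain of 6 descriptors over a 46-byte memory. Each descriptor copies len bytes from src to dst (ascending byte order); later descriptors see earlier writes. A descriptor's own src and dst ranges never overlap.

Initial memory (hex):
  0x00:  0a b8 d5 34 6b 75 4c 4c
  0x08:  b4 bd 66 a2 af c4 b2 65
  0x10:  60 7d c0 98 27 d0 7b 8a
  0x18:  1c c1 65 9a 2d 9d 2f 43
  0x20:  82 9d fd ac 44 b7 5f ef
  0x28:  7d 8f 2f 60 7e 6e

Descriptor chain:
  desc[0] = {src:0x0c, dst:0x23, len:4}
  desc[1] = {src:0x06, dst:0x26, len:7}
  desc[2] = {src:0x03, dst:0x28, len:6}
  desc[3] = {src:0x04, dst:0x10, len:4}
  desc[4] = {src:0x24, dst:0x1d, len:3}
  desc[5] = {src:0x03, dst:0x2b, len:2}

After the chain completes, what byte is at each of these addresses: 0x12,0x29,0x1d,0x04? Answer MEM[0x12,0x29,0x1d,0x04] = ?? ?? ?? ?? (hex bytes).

#0 dst[0x23+4] := {0xaf,0xc4,0xb2,0x65}
#1 dst[0x26+7] := {0x4c,0x4c,0xb4,0xbd,0x66,0xa2,0xaf}
#2 dst[0x28+6] := {0x34,0x6b,0x75,0x4c,0x4c,0xb4}
#3 dst[0x10+4] := {0x6b,0x75,0x4c,0x4c}
#4 dst[0x1d+3] := {0xc4,0xb2,0x4c}
#5 dst[0x2b+2] := {0x34,0x6b}
query mem[0x12]=0x4c, mem[0x29]=0x6b, mem[0x1d]=0xc4, mem[0x04]=0x6b

MEM[0x12,0x29,0x1d,0x04] = 4c 6b c4 6b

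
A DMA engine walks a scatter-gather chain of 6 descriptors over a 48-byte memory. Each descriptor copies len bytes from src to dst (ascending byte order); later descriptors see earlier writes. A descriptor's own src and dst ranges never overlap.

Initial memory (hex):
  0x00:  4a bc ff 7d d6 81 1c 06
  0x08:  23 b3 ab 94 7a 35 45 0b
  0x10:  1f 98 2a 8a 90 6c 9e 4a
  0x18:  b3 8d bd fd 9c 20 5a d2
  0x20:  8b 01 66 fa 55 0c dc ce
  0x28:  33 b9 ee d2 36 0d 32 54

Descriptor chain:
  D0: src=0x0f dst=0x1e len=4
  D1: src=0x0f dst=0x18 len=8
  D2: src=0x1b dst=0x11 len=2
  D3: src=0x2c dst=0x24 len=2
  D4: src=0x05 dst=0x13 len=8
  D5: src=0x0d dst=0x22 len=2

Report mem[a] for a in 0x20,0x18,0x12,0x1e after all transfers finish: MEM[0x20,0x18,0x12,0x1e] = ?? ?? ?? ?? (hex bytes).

MEM[0x20,0x18,0x12,0x1e] = 98 ab 8a 6c

#0 dst[0x1e+4] := {0x0b,0x1f,0x98,0x2a}
#1 dst[0x18+8] := {0x0b,0x1f,0x98,0x2a,0x8a,0x90,0x6c,0x9e}
#2 dst[0x11+2] := {0x2a,0x8a}
#3 dst[0x24+2] := {0x36,0x0d}
#4 dst[0x13+8] := {0x81,0x1c,0x06,0x23,0xb3,0xab,0x94,0x7a}
#5 dst[0x22+2] := {0x35,0x45}
query mem[0x20]=0x98, mem[0x18]=0xab, mem[0x12]=0x8a, mem[0x1e]=0x6c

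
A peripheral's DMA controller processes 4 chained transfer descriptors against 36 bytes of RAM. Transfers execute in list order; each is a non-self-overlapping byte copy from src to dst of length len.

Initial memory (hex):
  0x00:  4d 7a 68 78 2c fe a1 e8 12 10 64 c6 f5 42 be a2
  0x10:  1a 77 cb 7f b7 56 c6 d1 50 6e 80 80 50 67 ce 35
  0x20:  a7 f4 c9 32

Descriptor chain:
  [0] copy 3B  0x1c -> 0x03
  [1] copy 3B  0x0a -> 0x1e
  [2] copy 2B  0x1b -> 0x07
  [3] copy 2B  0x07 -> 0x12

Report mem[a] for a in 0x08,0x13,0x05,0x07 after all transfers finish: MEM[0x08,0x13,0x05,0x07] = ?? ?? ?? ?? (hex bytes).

[0] 0x1c->0x03 len=3 : 50 67 ce
[1] 0x0a->0x1e len=3 : 64 c6 f5
[2] 0x1b->0x07 len=2 : 80 50
[3] 0x07->0x12 len=2 : 80 50
query mem[0x08]=0x50, mem[0x13]=0x50, mem[0x05]=0xce, mem[0x07]=0x80

MEM[0x08,0x13,0x05,0x07] = 50 50 ce 80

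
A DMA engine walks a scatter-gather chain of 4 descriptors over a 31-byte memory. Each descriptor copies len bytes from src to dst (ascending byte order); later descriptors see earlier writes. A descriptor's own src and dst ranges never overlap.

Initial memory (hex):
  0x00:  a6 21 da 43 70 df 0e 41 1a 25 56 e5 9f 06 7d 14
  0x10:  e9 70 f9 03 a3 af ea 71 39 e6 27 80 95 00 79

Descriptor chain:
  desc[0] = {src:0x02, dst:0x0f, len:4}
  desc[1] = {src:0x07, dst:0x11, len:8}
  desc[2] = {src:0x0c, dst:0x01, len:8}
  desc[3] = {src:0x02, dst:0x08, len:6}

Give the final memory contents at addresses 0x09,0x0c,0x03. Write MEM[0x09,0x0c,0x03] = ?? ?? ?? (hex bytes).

MEM[0x09,0x0c,0x03] = 7d 41 7d

[0] 0x02->0x0f len=4 : da 43 70 df
[1] 0x07->0x11 len=8 : 41 1a 25 56 e5 9f 06 7d
[2] 0x0c->0x01 len=8 : 9f 06 7d da 43 41 1a 25
[3] 0x02->0x08 len=6 : 06 7d da 43 41 1a
query mem[0x09]=0x7d, mem[0x0c]=0x41, mem[0x03]=0x7d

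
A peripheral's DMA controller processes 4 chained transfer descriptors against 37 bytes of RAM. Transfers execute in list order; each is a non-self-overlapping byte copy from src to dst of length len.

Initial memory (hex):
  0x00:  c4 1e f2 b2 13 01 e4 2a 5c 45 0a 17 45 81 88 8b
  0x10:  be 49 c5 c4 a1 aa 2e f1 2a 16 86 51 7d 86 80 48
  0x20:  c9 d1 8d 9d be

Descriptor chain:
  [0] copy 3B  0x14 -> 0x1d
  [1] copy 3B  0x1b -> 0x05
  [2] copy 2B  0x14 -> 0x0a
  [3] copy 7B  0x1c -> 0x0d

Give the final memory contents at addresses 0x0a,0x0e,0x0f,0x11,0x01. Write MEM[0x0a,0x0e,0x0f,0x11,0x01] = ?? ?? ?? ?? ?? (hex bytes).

  after D0: wrote 3B at 0x1d = a1aa2e
  after D1: wrote 3B at 0x05 = 517da1
  after D2: wrote 2B at 0x0a = a1aa
  after D3: wrote 7B at 0x0d = 7da1aa2ec9d18d
query mem[0x0a]=0xa1, mem[0x0e]=0xa1, mem[0x0f]=0xaa, mem[0x11]=0xc9, mem[0x01]=0x1e

MEM[0x0a,0x0e,0x0f,0x11,0x01] = a1 a1 aa c9 1e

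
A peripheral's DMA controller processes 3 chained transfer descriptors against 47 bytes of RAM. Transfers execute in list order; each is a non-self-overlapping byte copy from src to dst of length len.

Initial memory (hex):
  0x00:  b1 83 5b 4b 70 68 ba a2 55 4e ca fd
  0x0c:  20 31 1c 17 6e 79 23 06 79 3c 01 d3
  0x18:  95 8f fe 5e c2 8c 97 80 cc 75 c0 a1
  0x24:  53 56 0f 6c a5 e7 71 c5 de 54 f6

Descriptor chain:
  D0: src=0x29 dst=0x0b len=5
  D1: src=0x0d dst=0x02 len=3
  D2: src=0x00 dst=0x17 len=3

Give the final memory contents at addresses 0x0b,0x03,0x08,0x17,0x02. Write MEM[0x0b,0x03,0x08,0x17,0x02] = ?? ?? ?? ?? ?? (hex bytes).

MEM[0x0b,0x03,0x08,0x17,0x02] = e7 de 55 b1 c5

  after D0: wrote 5B at 0x0b = e771c5de54
  after D1: wrote 3B at 0x02 = c5de54
  after D2: wrote 3B at 0x17 = b183c5
query mem[0x0b]=0xe7, mem[0x03]=0xde, mem[0x08]=0x55, mem[0x17]=0xb1, mem[0x02]=0xc5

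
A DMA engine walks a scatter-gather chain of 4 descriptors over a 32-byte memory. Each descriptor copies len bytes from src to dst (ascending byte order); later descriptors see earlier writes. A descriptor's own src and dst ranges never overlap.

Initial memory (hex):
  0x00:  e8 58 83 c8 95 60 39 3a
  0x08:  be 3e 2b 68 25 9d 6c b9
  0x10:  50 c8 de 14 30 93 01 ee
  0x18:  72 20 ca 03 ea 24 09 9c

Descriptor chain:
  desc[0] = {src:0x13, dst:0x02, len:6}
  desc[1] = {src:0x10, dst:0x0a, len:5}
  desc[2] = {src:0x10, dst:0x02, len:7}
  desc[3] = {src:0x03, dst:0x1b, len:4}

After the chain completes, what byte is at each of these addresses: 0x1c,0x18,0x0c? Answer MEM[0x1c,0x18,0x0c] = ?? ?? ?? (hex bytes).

  after D0: wrote 6B at 0x02 = 14309301ee72
  after D1: wrote 5B at 0x0a = 50c8de1430
  after D2: wrote 7B at 0x02 = 50c8de14309301
  after D3: wrote 4B at 0x1b = c8de1430
query mem[0x1c]=0xde, mem[0x18]=0x72, mem[0x0c]=0xde

MEM[0x1c,0x18,0x0c] = de 72 de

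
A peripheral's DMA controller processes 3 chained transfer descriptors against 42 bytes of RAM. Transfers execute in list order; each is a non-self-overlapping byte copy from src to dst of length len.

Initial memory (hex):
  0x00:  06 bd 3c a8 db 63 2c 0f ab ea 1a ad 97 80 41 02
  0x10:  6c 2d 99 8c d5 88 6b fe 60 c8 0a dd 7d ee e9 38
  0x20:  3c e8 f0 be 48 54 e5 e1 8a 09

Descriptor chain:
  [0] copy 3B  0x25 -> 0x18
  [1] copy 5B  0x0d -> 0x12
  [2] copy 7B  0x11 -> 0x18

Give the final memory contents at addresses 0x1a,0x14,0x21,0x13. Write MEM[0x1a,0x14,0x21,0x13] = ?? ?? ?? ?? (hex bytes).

D0: mem[0x18..0x1a] <- [54 e5 e1]
D1: mem[0x12..0x16] <- [80 41 02 6c 2d]
D2: mem[0x18..0x1e] <- [2d 80 41 02 6c 2d fe]
query mem[0x1a]=0x41, mem[0x14]=0x02, mem[0x21]=0xe8, mem[0x13]=0x41

MEM[0x1a,0x14,0x21,0x13] = 41 02 e8 41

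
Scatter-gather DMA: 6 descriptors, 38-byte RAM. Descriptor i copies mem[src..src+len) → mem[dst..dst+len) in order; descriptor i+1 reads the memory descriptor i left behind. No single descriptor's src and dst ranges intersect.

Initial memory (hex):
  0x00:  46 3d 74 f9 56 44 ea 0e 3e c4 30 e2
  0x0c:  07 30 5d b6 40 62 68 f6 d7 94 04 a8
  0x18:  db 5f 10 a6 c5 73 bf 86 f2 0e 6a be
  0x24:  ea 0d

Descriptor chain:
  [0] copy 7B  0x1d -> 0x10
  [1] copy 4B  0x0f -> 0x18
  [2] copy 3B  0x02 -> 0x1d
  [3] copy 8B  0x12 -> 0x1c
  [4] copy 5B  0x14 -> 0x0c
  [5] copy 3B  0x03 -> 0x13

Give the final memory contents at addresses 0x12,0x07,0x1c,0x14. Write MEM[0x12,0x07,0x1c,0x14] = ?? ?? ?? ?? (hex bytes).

D0: mem[0x10..0x16] <- [73 bf 86 f2 0e 6a be]
D1: mem[0x18..0x1b] <- [b6 73 bf 86]
D2: mem[0x1d..0x1f] <- [74 f9 56]
D3: mem[0x1c..0x23] <- [86 f2 0e 6a be a8 b6 73]
D4: mem[0x0c..0x10] <- [0e 6a be a8 b6]
D5: mem[0x13..0x15] <- [f9 56 44]
query mem[0x12]=0x86, mem[0x07]=0x0e, mem[0x1c]=0x86, mem[0x14]=0x56

MEM[0x12,0x07,0x1c,0x14] = 86 0e 86 56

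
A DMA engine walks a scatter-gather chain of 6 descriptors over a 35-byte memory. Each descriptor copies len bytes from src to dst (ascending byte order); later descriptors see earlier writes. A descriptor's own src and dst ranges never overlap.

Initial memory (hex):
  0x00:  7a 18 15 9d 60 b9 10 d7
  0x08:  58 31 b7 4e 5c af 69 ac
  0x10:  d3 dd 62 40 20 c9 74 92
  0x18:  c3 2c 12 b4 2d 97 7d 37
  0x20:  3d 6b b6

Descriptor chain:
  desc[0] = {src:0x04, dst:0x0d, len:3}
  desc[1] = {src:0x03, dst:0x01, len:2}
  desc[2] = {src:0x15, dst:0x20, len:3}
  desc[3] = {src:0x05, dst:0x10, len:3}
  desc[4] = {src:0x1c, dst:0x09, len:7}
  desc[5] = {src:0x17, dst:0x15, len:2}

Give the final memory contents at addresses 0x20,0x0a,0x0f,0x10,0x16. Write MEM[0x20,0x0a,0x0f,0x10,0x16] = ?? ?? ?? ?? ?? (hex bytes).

D0: mem[0x0d..0x0f] <- [60 b9 10]
D1: mem[0x01..0x02] <- [9d 60]
D2: mem[0x20..0x22] <- [c9 74 92]
D3: mem[0x10..0x12] <- [b9 10 d7]
D4: mem[0x09..0x0f] <- [2d 97 7d 37 c9 74 92]
D5: mem[0x15..0x16] <- [92 c3]
query mem[0x20]=0xc9, mem[0x0a]=0x97, mem[0x0f]=0x92, mem[0x10]=0xb9, mem[0x16]=0xc3

MEM[0x20,0x0a,0x0f,0x10,0x16] = c9 97 92 b9 c3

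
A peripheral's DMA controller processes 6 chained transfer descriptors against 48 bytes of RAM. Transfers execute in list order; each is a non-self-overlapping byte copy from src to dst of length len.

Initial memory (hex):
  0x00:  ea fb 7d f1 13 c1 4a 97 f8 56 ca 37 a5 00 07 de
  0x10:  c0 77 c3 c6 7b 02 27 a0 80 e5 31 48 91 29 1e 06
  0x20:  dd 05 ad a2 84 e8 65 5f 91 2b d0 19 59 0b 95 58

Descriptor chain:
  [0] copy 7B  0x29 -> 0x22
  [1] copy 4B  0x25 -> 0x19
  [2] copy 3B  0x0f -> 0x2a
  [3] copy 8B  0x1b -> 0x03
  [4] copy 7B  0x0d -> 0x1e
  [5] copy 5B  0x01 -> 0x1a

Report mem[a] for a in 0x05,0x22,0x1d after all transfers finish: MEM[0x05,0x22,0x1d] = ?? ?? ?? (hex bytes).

MEM[0x05,0x22,0x1d] = 29 77 58

  after D0: wrote 7B at 0x22 = 2bd019590b9558
  after D1: wrote 4B at 0x19 = 590b9558
  after D2: wrote 3B at 0x2a = dec077
  after D3: wrote 8B at 0x03 = 9558291e06dd052b
  after D4: wrote 7B at 0x1e = 0007dec077c3c6
  after D5: wrote 5B at 0x1a = fb7d955829
query mem[0x05]=0x29, mem[0x22]=0x77, mem[0x1d]=0x58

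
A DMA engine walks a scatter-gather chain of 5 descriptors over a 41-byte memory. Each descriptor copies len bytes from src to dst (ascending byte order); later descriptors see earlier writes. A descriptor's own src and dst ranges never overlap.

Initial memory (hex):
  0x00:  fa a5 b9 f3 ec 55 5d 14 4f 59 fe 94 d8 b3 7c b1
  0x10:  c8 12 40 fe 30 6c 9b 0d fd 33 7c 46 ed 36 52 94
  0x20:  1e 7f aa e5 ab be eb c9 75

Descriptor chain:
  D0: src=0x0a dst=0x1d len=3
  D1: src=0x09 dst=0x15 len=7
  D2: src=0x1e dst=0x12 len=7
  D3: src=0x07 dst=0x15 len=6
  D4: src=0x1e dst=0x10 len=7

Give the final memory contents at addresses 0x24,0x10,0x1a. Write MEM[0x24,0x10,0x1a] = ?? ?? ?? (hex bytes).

MEM[0x24,0x10,0x1a] = ab 94 d8

[0] 0x0a->0x1d len=3 : fe 94 d8
[1] 0x09->0x15 len=7 : 59 fe 94 d8 b3 7c b1
[2] 0x1e->0x12 len=7 : 94 d8 1e 7f aa e5 ab
[3] 0x07->0x15 len=6 : 14 4f 59 fe 94 d8
[4] 0x1e->0x10 len=7 : 94 d8 1e 7f aa e5 ab
query mem[0x24]=0xab, mem[0x10]=0x94, mem[0x1a]=0xd8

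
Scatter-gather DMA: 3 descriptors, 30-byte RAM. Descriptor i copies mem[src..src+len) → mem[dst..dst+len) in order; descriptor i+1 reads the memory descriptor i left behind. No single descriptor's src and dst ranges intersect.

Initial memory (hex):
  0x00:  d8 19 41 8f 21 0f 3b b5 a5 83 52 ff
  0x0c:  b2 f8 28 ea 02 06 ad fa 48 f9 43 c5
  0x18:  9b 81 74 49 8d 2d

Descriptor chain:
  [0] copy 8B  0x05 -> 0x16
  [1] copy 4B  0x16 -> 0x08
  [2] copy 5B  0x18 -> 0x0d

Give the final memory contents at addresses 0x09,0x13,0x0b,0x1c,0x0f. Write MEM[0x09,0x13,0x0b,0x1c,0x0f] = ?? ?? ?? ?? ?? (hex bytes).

MEM[0x09,0x13,0x0b,0x1c,0x0f] = 3b fa a5 ff 83

D0: mem[0x16..0x1d] <- [0f 3b b5 a5 83 52 ff b2]
D1: mem[0x08..0x0b] <- [0f 3b b5 a5]
D2: mem[0x0d..0x11] <- [b5 a5 83 52 ff]
query mem[0x09]=0x3b, mem[0x13]=0xfa, mem[0x0b]=0xa5, mem[0x1c]=0xff, mem[0x0f]=0x83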